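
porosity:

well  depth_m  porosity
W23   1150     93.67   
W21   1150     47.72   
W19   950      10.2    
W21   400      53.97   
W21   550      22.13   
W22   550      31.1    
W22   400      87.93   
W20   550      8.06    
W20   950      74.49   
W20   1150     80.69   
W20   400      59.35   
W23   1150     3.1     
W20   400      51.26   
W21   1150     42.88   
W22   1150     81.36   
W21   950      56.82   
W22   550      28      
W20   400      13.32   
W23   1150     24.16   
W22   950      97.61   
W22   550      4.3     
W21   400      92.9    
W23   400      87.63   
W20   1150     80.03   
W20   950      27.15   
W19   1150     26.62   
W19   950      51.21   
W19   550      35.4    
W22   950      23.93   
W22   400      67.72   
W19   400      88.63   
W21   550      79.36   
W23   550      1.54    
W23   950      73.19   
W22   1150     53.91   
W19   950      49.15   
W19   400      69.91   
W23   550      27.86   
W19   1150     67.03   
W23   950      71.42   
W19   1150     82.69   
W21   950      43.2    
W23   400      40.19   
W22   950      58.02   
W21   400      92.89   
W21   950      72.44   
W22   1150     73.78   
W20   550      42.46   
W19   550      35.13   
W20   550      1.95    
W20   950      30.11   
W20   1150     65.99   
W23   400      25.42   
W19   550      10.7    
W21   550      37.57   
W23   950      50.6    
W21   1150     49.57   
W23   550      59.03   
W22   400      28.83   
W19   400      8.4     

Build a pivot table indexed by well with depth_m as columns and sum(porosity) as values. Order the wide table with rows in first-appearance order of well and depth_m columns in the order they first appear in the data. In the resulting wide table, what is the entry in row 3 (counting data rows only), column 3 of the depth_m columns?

With rows in first-appearance order of well, row 3 is well=W19. depth_m columns in first-appearance order: 1150, 950, 400, 550; column 3 is 400.
Long rows with well=W19, depth_m=400: 88.63 + 69.91 + 8.4 = 166.94.

166.94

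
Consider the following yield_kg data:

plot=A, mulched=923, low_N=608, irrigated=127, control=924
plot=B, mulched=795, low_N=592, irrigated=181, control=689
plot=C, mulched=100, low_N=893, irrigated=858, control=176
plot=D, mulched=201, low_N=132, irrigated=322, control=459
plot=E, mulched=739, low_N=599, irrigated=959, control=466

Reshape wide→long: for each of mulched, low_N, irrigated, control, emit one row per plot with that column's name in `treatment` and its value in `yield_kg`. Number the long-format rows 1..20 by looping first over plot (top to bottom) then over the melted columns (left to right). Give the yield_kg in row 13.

201

20 rows total (5 × 4). Row 13: index ⌊(13-1)/4⌋ = 3 into plot → D; (13-1) mod 4 = 0 into the melted columns → mulched.
So row 13 is (D, mulched, 201); yield_kg = 201.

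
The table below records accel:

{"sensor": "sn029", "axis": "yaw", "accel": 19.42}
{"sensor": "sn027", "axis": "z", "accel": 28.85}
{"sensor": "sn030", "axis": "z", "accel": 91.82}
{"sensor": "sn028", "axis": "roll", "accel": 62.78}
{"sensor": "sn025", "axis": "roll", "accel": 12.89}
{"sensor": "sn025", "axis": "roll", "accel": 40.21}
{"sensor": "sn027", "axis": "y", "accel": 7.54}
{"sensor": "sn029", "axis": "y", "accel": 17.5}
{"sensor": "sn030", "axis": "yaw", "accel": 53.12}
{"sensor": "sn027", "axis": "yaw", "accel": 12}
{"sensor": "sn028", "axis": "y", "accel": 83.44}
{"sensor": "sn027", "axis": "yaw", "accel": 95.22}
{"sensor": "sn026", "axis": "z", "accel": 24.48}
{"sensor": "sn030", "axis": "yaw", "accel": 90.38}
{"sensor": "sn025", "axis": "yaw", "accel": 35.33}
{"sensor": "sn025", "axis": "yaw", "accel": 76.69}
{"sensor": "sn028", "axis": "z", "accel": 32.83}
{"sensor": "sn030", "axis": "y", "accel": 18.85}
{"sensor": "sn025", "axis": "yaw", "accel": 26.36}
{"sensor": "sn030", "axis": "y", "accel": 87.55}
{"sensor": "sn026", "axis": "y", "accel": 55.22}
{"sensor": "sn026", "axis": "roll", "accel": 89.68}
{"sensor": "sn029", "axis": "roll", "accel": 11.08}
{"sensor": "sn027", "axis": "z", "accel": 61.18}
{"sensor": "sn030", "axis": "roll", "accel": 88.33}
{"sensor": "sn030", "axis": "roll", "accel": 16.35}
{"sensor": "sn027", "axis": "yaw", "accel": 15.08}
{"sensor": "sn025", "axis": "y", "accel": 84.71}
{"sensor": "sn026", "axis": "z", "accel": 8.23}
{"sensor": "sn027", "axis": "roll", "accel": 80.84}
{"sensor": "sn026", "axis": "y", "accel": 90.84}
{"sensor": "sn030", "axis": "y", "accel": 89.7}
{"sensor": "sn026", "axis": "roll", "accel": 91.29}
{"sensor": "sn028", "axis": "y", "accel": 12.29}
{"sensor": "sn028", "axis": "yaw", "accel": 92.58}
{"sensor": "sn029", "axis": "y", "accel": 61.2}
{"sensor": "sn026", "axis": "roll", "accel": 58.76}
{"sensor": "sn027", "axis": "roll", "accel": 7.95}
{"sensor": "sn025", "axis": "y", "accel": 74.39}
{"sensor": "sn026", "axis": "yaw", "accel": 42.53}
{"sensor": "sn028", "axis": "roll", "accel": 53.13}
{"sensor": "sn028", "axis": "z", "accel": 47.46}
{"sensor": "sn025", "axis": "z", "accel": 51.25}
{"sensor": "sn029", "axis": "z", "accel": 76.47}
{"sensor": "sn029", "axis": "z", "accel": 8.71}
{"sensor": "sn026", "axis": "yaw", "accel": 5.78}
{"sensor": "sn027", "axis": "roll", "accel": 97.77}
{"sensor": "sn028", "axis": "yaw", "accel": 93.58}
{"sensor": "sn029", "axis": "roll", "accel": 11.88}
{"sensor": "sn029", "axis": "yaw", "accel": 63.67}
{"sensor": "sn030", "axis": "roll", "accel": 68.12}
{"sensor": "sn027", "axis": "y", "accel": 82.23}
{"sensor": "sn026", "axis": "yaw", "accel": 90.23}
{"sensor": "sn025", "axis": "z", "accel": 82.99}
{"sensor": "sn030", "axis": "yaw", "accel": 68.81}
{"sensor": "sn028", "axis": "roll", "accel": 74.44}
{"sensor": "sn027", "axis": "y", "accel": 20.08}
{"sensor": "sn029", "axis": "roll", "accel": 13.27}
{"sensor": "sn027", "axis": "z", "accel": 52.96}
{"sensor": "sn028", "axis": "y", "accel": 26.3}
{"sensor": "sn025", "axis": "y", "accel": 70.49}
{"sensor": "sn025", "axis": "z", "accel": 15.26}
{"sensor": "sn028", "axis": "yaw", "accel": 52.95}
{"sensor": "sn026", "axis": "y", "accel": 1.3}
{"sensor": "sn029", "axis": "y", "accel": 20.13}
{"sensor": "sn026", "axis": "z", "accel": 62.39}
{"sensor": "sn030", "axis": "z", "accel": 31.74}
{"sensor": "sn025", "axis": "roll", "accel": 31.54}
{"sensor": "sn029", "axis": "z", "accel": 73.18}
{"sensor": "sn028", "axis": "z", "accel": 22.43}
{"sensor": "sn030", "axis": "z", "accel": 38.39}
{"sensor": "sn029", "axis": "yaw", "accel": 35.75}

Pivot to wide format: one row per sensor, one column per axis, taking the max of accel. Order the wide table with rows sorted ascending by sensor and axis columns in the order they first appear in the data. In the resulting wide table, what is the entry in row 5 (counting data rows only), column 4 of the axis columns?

61.2

With rows sorted ascending by sensor, row 5 is sensor=sn029. axis columns in first-appearance order: yaw, z, roll, y; column 4 is y.
Long rows with sensor=sn029, axis=y: max(17.5, 61.2, 20.13) = 61.2.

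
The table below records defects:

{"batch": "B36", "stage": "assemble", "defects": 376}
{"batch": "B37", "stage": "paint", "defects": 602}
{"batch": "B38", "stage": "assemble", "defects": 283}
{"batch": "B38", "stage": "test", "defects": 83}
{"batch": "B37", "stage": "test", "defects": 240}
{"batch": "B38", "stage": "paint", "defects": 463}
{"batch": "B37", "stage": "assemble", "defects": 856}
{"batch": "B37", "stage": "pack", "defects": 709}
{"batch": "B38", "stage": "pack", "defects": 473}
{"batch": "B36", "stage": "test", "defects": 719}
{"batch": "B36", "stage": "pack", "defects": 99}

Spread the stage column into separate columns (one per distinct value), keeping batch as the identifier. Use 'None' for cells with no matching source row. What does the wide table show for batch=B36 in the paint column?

No long-format row has batch=B36 and stage=paint, so the cell is None.

None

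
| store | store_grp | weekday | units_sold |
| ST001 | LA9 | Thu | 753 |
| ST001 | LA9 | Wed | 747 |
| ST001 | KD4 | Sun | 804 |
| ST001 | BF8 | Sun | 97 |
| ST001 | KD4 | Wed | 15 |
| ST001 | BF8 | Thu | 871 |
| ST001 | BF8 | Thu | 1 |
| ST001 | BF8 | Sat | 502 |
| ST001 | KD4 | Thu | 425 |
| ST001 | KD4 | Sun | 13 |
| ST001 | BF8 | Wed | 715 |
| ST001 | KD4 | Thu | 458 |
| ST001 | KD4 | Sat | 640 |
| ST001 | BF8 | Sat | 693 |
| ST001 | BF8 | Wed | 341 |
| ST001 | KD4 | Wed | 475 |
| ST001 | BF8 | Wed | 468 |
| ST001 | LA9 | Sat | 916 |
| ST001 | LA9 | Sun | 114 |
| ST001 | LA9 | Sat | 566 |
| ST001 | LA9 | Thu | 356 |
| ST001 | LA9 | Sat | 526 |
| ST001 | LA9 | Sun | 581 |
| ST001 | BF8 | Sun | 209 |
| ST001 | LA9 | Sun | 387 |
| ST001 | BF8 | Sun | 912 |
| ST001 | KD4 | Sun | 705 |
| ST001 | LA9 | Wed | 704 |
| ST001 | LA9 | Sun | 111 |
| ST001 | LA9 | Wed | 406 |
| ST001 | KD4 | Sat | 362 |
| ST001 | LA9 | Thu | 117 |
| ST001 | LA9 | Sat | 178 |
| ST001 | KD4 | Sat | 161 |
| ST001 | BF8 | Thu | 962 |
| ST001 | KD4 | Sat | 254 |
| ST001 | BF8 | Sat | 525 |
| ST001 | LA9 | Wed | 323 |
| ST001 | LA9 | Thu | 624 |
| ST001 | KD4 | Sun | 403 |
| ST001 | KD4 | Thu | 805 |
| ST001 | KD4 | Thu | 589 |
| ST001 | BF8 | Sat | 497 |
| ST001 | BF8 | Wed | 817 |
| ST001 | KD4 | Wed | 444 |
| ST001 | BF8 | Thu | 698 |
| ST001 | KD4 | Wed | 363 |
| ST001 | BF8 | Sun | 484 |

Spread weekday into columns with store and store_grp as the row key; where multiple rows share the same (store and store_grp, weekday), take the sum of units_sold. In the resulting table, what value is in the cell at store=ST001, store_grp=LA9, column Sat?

Rows with store=ST001, store_grp=LA9 and weekday=Sat: units_sold values are 916, 566, 526, 178.
916 + 566 + 526 + 178 = 2186.

2186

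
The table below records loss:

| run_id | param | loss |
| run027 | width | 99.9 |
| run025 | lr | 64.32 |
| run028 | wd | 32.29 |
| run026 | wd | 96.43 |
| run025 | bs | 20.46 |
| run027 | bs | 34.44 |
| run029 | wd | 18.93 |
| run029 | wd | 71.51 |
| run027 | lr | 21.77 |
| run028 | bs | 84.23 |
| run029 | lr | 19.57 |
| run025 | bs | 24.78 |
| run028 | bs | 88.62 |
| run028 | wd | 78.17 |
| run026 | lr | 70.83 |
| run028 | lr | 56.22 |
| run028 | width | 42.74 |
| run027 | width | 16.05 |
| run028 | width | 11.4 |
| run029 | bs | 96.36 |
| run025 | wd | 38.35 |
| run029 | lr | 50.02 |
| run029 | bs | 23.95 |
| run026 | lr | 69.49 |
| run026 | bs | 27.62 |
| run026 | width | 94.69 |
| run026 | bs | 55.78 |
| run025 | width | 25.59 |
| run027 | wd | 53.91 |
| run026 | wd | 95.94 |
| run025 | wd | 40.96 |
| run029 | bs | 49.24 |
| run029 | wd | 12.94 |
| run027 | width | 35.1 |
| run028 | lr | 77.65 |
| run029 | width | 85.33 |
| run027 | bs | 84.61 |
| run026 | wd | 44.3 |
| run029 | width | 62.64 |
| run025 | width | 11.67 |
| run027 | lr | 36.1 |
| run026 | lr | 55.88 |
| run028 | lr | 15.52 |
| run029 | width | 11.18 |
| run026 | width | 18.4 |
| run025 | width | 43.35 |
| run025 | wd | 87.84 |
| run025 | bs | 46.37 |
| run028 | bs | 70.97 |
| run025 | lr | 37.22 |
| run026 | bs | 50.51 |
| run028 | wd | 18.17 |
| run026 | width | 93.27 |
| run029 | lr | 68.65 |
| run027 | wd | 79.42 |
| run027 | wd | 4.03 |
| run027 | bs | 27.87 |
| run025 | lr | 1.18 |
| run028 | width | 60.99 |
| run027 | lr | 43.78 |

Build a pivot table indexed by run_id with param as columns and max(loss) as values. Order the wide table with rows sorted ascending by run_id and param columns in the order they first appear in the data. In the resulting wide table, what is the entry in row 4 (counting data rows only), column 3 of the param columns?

78.17

With rows sorted ascending by run_id, row 4 is run_id=run028. param columns in first-appearance order: width, lr, wd, bs; column 3 is wd.
Long rows with run_id=run028, param=wd: max(32.29, 78.17, 18.17) = 78.17.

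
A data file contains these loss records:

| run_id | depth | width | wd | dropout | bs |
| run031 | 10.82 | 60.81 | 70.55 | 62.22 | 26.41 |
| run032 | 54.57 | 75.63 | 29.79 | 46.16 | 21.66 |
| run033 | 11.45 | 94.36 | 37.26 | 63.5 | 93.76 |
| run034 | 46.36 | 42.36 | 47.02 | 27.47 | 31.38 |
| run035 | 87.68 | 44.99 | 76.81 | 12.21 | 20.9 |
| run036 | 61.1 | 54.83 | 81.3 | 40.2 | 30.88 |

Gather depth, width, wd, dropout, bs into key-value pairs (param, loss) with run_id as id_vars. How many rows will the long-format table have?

6 run_id values × 5 melted columns = 30 rows.

30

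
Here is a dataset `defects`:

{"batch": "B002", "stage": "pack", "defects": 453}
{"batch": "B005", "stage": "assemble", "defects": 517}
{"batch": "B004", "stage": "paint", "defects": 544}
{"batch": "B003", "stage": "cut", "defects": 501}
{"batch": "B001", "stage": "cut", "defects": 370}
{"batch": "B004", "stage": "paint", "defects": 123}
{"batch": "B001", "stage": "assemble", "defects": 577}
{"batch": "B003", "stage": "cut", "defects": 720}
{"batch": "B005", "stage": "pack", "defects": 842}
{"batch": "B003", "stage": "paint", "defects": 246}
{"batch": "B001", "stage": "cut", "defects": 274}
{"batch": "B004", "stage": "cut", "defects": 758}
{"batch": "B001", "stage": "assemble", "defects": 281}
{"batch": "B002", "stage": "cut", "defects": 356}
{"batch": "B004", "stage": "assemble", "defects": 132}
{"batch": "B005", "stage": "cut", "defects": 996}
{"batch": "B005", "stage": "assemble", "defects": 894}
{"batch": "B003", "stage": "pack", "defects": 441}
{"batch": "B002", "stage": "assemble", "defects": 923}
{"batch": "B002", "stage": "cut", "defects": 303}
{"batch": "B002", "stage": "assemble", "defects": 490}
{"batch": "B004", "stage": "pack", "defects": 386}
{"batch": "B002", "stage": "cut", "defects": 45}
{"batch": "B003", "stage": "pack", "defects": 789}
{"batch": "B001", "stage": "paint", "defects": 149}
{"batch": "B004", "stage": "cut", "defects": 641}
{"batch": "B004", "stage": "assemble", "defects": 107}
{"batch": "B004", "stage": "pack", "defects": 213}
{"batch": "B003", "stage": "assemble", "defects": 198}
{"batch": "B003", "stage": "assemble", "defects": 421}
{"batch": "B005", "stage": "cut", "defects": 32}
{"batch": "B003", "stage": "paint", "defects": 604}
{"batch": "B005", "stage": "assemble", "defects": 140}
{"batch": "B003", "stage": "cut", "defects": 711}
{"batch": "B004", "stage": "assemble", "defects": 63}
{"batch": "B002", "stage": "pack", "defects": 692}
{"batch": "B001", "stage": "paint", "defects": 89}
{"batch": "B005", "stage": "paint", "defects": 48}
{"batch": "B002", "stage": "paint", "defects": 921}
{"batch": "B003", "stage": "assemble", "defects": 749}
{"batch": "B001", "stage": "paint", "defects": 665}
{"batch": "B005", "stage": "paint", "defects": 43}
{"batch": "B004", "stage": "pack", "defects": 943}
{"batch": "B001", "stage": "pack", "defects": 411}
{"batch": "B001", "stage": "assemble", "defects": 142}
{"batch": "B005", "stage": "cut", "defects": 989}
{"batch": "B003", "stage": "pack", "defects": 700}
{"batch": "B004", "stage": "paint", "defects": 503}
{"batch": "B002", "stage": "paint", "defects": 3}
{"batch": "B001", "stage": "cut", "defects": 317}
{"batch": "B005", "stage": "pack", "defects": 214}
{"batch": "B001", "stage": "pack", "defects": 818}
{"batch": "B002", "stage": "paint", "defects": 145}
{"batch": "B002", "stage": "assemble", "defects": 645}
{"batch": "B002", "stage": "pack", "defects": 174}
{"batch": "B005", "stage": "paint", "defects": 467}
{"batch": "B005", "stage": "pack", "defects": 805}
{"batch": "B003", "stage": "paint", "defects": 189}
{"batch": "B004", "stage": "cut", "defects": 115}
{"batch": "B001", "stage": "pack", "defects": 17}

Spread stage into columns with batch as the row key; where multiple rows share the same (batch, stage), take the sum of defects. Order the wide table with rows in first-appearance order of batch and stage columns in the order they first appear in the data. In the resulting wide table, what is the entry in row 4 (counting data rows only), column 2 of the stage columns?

With rows in first-appearance order of batch, row 4 is batch=B003. stage columns in first-appearance order: pack, assemble, paint, cut; column 2 is assemble.
Long rows with batch=B003, stage=assemble: 198 + 421 + 749 = 1368.

1368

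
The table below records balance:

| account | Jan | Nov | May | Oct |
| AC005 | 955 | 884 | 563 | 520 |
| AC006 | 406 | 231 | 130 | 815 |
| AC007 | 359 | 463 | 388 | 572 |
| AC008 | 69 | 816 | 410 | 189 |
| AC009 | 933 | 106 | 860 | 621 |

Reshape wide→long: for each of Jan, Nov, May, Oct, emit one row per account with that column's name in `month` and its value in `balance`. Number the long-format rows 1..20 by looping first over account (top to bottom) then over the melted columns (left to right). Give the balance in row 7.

130

20 rows total (5 × 4). Row 7: index ⌊(7-1)/4⌋ = 1 into account → AC006; (7-1) mod 4 = 2 into the melted columns → May.
So row 7 is (AC006, May, 130); balance = 130.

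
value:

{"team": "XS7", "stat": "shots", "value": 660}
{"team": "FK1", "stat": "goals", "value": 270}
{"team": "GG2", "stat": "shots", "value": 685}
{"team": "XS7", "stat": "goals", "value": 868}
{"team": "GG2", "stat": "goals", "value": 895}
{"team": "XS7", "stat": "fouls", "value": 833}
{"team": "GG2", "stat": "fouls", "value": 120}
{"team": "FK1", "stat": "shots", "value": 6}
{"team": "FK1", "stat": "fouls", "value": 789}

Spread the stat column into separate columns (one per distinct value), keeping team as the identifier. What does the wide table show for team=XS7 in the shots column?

660

Wide layout: rows indexed by team, columns are the 3 distinct stat values (shots, goals, fouls).
Cell (team=XS7, stat=shots) draws from the long row where team=XS7 and stat=shots, which has value=660.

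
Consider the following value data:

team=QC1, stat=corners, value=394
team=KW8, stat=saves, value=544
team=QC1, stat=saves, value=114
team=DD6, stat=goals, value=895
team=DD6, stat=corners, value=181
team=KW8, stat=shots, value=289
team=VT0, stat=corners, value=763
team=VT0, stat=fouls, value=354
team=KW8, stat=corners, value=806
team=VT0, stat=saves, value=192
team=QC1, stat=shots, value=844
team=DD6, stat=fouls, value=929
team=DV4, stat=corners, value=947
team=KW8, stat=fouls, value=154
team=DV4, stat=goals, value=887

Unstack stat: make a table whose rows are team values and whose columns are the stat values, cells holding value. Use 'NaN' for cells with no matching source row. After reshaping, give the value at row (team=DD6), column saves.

NaN

No long-format row has team=DD6 and stat=saves, so the cell is NaN.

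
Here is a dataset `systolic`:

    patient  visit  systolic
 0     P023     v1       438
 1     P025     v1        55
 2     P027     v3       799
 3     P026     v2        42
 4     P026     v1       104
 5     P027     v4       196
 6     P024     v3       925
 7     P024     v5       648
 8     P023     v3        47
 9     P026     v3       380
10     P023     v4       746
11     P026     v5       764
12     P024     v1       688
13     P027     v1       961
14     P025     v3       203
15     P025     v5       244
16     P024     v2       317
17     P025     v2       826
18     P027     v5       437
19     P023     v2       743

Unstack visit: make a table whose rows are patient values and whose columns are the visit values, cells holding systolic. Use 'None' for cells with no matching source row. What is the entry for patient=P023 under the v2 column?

The long row with patient=P023, visit=v2 has systolic=743.

743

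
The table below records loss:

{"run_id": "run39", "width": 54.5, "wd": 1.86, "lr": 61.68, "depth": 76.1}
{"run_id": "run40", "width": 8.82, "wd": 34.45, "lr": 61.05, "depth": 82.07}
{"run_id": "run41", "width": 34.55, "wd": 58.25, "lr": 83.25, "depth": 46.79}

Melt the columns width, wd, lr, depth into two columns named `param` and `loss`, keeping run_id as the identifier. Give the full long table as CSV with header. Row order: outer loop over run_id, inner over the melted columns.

run_id,param,loss
run39,width,54.5
run39,wd,1.86
run39,lr,61.68
run39,depth,76.1
run40,width,8.82
run40,wd,34.45
run40,lr,61.05
run40,depth,82.07
run41,width,34.55
run41,wd,58.25
run41,lr,83.25
run41,depth,46.79

Each (run_id, column) pair becomes one row: 3 × 4 = 12 rows.
For example, (run39, width) → loss=54.5.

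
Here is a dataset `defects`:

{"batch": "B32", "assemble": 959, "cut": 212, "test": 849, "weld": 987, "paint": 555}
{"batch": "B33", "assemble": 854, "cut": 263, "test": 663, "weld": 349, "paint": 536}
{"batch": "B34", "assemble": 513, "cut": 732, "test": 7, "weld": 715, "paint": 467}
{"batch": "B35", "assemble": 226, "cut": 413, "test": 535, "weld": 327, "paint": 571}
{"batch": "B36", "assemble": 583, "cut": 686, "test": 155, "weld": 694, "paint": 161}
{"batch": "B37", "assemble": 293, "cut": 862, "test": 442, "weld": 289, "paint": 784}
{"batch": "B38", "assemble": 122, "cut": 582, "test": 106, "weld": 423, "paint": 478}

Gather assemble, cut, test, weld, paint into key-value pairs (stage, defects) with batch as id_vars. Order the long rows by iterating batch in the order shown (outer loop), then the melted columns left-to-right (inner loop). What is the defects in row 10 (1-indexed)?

35 rows total (7 × 5). Row 10: index ⌊(10-1)/5⌋ = 1 into batch → B33; (10-1) mod 5 = 4 into the melted columns → paint.
So row 10 is (B33, paint, 536); defects = 536.

536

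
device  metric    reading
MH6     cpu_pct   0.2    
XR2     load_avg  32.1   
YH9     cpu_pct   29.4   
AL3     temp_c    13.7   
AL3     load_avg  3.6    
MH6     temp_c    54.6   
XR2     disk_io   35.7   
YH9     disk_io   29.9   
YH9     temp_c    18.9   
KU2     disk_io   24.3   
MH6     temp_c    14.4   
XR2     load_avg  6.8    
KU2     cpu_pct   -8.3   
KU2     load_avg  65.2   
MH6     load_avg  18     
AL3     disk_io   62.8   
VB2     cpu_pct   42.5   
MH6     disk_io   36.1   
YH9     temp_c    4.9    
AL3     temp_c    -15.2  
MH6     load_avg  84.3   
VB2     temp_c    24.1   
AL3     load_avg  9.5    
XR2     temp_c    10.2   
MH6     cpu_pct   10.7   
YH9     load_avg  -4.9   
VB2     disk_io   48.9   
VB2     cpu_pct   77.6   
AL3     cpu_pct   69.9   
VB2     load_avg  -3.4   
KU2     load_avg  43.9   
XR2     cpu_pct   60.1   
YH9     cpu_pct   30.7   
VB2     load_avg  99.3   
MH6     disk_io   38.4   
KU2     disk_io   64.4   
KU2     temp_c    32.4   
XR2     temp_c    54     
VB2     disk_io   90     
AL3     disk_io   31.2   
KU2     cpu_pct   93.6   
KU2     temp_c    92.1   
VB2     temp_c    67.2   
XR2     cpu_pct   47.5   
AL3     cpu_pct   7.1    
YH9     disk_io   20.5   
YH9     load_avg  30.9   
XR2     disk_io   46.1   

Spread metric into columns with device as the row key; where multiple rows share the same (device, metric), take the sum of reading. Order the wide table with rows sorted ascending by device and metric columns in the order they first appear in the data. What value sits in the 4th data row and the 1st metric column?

With rows sorted ascending by device, row 4 is device=VB2. metric columns in first-appearance order: cpu_pct, load_avg, temp_c, disk_io; column 1 is cpu_pct.
Long rows with device=VB2, metric=cpu_pct: 42.5 + 77.6 = 120.1.

120.1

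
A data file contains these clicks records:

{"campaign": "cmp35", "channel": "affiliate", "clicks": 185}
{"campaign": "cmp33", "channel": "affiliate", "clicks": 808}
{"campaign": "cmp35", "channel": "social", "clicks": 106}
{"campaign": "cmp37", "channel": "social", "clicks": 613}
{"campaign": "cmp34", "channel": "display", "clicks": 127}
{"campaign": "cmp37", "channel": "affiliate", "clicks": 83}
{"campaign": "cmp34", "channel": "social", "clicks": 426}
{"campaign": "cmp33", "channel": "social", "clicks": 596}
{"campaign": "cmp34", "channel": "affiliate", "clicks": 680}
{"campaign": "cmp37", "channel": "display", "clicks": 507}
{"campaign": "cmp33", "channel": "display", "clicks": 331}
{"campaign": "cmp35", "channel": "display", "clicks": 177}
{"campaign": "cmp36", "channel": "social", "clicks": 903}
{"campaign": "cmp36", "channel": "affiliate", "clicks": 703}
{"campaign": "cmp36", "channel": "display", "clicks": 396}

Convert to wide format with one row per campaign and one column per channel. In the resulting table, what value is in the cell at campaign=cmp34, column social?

426

Wide layout: rows indexed by campaign, columns are the 3 distinct channel values (affiliate, social, display).
Cell (campaign=cmp34, channel=social) draws from the long row where campaign=cmp34 and channel=social, which has clicks=426.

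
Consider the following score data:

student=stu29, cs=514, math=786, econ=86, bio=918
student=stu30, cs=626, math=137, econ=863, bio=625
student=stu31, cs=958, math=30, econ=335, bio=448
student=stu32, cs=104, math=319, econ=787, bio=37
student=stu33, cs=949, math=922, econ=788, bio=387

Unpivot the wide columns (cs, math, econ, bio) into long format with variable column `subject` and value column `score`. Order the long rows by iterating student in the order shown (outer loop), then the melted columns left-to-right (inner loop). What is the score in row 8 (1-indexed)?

20 rows total (5 × 4). Row 8: index ⌊(8-1)/4⌋ = 1 into student → stu30; (8-1) mod 4 = 3 into the melted columns → bio.
So row 8 is (stu30, bio, 625); score = 625.

625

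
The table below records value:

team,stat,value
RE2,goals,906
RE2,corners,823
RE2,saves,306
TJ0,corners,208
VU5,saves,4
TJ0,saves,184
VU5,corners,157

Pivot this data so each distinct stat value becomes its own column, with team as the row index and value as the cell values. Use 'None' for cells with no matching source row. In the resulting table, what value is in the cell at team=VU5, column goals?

No long-format row has team=VU5 and stat=goals, so the cell is None.

None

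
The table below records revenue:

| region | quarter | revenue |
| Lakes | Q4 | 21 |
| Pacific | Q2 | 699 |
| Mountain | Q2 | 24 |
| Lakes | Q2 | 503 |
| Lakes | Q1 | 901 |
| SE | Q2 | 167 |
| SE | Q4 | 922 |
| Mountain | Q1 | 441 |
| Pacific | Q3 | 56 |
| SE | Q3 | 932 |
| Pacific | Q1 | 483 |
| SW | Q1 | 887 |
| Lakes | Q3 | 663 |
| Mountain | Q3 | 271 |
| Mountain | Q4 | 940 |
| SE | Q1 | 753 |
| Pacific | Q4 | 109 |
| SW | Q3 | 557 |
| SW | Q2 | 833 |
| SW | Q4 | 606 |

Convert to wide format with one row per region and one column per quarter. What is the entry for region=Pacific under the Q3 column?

56

Wide layout: rows indexed by region, columns are the 4 distinct quarter values (Q4, Q2, Q1, Q3).
Cell (region=Pacific, quarter=Q3) draws from the long row where region=Pacific and quarter=Q3, which has revenue=56.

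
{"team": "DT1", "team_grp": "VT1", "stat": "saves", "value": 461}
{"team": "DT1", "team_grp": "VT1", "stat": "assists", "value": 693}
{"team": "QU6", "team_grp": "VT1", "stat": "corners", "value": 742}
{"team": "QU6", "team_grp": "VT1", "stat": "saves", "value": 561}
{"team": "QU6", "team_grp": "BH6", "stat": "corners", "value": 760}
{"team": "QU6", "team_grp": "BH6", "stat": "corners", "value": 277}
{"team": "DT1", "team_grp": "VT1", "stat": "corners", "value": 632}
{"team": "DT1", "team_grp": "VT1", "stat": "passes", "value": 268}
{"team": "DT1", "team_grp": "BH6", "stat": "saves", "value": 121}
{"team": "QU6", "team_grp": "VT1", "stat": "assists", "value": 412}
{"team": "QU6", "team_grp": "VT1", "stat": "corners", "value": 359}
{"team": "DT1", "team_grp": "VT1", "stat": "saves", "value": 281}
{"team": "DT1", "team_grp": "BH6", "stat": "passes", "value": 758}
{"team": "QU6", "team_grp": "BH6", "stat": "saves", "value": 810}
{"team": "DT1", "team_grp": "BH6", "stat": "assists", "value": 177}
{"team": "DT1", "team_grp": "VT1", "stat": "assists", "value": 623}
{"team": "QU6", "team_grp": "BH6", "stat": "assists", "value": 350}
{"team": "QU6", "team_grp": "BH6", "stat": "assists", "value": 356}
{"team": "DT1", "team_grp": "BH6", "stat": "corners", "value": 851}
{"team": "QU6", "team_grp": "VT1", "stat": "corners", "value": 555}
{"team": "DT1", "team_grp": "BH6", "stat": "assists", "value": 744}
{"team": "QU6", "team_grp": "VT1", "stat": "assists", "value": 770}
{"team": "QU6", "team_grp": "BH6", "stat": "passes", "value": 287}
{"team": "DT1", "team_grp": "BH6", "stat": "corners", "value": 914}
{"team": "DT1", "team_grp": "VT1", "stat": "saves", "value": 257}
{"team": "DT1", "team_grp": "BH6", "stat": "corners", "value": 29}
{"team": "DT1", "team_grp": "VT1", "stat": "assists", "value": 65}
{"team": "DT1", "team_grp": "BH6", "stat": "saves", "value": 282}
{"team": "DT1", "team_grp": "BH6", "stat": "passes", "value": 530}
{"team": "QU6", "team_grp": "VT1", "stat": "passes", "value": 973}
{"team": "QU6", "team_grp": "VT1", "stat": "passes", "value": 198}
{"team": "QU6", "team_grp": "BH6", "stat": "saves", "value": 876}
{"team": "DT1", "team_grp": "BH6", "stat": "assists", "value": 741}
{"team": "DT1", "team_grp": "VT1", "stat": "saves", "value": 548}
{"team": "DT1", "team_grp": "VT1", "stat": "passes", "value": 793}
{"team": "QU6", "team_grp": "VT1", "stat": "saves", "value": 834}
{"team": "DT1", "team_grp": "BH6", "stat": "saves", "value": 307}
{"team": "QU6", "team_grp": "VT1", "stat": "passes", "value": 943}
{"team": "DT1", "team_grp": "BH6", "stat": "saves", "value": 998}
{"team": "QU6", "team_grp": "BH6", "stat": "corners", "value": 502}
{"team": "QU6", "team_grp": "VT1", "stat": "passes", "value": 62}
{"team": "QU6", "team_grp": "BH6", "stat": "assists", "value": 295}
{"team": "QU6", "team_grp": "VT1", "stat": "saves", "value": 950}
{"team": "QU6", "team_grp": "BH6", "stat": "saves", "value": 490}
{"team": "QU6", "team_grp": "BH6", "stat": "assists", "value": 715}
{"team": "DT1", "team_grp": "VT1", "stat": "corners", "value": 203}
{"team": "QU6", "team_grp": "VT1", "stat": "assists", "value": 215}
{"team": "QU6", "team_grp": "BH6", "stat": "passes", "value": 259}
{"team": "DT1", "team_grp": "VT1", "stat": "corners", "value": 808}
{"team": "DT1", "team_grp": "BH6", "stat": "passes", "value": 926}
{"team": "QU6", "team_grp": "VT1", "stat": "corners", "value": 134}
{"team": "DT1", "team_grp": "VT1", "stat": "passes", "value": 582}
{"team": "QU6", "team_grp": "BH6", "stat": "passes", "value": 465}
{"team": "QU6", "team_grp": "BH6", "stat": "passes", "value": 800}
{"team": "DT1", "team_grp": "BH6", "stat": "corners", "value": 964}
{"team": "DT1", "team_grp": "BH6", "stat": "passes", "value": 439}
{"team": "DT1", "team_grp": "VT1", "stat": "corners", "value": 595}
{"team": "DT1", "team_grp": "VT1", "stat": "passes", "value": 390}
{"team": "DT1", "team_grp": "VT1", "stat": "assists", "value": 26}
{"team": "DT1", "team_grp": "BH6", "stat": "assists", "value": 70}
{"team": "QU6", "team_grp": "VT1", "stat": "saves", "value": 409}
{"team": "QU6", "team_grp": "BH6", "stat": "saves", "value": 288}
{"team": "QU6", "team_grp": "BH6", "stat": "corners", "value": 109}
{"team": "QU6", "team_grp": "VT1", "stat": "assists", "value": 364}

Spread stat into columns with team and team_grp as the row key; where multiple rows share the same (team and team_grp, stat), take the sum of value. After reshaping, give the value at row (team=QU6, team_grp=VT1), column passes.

2176

Rows with team=QU6, team_grp=VT1 and stat=passes: value values are 973, 198, 943, 62.
973 + 198 + 943 + 62 = 2176.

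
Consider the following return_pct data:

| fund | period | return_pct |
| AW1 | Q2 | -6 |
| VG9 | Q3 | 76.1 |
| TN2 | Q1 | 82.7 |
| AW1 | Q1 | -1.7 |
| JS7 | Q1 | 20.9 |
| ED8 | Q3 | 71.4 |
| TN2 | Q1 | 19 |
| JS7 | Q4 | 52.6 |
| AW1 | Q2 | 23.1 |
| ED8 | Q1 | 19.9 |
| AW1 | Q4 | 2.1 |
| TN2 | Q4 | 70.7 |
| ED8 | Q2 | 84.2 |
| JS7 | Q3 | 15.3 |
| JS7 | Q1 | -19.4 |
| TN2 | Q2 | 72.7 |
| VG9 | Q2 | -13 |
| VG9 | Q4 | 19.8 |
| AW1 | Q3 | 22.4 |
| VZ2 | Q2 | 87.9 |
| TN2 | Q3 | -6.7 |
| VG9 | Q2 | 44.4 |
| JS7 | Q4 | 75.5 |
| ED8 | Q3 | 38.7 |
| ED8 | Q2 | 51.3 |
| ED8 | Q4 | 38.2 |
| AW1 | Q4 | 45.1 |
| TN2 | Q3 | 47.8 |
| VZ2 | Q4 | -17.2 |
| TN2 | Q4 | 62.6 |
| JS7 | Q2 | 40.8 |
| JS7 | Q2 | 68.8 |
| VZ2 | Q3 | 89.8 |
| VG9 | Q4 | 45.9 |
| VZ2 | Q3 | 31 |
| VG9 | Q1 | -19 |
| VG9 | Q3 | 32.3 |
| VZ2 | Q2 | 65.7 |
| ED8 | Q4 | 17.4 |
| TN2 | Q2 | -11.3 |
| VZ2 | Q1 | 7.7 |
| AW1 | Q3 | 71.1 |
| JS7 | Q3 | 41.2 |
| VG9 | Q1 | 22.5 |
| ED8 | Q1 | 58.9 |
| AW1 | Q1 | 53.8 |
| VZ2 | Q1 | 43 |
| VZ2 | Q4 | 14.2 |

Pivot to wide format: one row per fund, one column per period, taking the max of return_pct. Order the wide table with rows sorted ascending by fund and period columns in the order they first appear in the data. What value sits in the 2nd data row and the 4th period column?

With rows sorted ascending by fund, row 2 is fund=ED8. period columns in first-appearance order: Q2, Q3, Q1, Q4; column 4 is Q4.
Long rows with fund=ED8, period=Q4: max(38.2, 17.4) = 38.2.

38.2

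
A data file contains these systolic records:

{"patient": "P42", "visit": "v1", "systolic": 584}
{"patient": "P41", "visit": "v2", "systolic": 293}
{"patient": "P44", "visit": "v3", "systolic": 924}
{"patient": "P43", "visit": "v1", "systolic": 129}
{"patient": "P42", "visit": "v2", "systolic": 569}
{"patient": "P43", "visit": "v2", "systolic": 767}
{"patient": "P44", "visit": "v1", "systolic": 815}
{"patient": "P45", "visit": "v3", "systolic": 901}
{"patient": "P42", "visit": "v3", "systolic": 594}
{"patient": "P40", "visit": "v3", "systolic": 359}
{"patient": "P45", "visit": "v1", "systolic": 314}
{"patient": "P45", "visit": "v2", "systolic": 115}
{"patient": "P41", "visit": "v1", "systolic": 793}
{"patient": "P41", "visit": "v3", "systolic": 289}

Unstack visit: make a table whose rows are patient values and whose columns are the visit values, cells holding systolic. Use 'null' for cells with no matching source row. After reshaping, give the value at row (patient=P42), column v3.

594

The long row with patient=P42, visit=v3 has systolic=594.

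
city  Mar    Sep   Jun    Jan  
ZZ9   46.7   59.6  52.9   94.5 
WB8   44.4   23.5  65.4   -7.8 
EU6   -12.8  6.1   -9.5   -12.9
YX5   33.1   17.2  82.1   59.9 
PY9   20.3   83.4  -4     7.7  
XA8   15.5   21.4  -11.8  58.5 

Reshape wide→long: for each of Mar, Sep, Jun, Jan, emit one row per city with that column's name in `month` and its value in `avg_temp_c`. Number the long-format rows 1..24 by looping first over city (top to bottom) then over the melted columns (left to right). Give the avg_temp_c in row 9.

24 rows total (6 × 4). Row 9: index ⌊(9-1)/4⌋ = 2 into city → EU6; (9-1) mod 4 = 0 into the melted columns → Mar.
So row 9 is (EU6, Mar, -12.8); avg_temp_c = -12.8.

-12.8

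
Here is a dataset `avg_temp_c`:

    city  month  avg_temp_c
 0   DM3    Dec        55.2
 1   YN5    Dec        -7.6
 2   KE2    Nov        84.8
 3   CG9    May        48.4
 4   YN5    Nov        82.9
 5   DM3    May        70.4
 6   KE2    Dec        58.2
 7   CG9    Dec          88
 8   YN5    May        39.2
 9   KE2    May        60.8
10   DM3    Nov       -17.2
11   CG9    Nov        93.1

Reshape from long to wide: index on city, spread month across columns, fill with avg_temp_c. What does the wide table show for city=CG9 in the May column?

Wide layout: rows indexed by city, columns are the 3 distinct month values (Dec, Nov, May).
Cell (city=CG9, month=May) draws from the long row where city=CG9 and month=May, which has avg_temp_c=48.4.

48.4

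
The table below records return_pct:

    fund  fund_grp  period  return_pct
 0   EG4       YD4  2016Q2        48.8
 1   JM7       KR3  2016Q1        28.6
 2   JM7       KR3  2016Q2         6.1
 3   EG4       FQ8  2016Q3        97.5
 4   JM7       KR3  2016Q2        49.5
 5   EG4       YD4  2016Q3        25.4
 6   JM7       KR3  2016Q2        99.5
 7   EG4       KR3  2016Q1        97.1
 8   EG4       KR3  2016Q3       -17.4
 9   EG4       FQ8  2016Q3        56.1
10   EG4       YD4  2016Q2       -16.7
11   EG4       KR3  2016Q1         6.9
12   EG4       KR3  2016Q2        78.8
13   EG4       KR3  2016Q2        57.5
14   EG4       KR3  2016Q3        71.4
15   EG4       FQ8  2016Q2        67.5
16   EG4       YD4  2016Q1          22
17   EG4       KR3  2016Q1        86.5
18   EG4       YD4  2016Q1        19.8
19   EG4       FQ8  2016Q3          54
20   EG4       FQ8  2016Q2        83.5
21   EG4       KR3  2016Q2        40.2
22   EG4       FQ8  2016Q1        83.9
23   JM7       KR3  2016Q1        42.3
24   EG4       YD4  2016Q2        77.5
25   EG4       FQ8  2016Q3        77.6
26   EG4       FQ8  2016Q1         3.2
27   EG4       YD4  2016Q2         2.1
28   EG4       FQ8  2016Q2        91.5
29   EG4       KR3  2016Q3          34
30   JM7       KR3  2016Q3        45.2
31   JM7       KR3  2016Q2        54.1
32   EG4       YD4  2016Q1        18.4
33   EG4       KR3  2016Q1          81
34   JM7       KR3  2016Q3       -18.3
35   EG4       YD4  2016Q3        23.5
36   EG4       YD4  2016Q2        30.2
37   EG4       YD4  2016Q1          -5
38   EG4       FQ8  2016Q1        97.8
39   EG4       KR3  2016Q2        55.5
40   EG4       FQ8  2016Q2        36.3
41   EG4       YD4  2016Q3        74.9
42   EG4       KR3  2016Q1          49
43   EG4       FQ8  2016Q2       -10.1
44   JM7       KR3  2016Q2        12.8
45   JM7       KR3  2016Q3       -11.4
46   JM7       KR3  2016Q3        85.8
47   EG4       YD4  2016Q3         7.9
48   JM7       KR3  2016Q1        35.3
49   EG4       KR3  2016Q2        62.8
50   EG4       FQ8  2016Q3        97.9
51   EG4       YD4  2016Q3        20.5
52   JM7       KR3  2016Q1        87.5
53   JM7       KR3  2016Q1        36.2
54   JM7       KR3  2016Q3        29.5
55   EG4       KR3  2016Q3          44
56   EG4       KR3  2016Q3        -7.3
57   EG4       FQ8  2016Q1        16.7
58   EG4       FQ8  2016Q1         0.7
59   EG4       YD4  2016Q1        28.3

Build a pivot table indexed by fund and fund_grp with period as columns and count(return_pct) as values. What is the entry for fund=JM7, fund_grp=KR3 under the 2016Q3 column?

Rows with fund=JM7, fund_grp=KR3 and period=2016Q3: return_pct values are 45.2, -18.3, -11.4, 85.8, 29.5.
5 rows match — count = 5.

5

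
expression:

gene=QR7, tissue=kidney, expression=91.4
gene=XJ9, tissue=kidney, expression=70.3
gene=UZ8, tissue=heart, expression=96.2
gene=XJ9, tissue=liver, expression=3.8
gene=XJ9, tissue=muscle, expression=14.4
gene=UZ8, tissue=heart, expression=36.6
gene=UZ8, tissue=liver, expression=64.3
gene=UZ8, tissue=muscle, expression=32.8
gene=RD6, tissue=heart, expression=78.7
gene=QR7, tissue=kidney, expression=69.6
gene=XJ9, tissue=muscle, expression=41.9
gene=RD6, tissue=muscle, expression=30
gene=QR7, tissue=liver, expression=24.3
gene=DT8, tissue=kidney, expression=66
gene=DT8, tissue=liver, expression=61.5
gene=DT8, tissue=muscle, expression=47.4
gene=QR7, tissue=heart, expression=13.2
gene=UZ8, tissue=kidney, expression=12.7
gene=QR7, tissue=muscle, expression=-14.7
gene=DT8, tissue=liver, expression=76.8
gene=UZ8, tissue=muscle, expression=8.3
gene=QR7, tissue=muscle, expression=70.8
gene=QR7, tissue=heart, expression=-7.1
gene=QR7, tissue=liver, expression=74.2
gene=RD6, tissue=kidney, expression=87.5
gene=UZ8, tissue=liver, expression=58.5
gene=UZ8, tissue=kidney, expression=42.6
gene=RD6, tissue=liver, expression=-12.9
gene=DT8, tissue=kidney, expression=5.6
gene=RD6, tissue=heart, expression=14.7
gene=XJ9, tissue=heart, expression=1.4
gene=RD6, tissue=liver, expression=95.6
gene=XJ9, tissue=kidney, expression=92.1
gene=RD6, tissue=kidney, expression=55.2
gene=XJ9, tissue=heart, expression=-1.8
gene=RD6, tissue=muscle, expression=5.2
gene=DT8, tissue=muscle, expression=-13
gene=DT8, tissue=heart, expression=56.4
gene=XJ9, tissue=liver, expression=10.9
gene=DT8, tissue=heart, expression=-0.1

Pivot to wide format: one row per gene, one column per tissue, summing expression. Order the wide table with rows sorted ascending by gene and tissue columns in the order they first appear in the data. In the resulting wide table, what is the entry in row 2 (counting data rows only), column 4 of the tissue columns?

56.1

With rows sorted ascending by gene, row 2 is gene=QR7. tissue columns in first-appearance order: kidney, heart, liver, muscle; column 4 is muscle.
Long rows with gene=QR7, tissue=muscle: -14.7 + 70.8 = 56.1.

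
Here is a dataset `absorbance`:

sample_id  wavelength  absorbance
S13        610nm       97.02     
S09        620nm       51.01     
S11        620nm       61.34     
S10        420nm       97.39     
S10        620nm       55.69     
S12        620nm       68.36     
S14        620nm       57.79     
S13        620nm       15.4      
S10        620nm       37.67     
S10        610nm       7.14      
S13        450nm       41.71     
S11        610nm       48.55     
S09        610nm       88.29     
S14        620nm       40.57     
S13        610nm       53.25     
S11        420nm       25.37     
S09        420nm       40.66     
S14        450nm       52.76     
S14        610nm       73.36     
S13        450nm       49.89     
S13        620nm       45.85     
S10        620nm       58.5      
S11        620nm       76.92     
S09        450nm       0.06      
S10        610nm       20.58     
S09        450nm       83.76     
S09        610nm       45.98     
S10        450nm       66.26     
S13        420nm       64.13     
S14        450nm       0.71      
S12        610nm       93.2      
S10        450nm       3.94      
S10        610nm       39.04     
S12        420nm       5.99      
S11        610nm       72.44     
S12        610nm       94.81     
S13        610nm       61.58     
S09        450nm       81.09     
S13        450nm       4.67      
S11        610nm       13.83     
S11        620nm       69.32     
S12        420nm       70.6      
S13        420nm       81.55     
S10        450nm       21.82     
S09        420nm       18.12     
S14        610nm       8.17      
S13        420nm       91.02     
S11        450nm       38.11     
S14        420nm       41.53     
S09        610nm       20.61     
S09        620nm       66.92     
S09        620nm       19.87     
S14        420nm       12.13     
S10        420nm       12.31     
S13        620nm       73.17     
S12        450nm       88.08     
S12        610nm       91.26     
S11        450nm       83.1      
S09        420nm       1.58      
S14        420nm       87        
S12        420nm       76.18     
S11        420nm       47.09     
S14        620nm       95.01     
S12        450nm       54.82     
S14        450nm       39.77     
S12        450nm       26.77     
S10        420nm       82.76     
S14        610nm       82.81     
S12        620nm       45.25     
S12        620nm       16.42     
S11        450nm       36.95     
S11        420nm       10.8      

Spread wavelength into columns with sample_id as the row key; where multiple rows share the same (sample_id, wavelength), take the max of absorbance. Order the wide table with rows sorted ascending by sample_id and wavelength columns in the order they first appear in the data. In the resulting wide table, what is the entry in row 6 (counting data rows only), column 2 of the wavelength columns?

With rows sorted ascending by sample_id, row 6 is sample_id=S14. wavelength columns in first-appearance order: 610nm, 620nm, 420nm, 450nm; column 2 is 620nm.
Long rows with sample_id=S14, wavelength=620nm: max(57.79, 40.57, 95.01) = 95.01.

95.01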